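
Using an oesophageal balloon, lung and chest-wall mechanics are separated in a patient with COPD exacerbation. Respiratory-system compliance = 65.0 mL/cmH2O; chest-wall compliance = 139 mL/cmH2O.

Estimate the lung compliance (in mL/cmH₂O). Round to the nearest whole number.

122

1/CL = 1/Crs − 1/Ccw.
1/CL = 1/65.0 − 1/139 = 0.00819.
CL = 122.1 mL/cmH2O.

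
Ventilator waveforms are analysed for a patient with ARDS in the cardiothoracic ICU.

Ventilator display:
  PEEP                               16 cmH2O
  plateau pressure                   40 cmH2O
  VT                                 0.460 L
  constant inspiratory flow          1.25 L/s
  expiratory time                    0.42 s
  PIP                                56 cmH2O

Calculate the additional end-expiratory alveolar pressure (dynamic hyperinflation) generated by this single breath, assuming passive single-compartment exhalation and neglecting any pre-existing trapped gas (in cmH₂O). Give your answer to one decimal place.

R = (PIP − Pplat)/V̇ = (56 − 40) / 1.25 = 16.0/1.25 = 12.8 cmH2O·s/L.
C = Vt/(Pplat − PEEP) = 460.0 / (40 − 16) = 460.0/24.0 = 19.167 mL/cmH2O.
τ = R × C = 12.8 × 0.01917 L/cmH2O = 0.2454 s.
Fraction remaining = e^(−Te/τ) = e^(−0.42/0.2454) = 0.1806; trapped volume = 460.0 × 0.1806 = 83.076 mL.
Additional alveolar pressure from trapping ≈ V_trapped / C = 83.076 / 19.167 = 4.334 cmH2O.

4.3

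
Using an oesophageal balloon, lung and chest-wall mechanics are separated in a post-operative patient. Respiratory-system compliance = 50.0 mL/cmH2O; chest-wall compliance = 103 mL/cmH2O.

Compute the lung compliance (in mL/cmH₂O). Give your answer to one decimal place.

1/CL = 1/Crs − 1/Ccw.
1/CL = 1/50.0 − 1/103 = 0.01029.
CL = 97.182 mL/cmH2O.

97.2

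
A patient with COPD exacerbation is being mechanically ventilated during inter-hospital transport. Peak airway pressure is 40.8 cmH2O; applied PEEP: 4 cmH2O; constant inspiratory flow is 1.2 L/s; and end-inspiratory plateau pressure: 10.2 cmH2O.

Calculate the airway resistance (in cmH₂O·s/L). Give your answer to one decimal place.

Raw = (PIP − Pplat) / flow = (40.8 − 10.2) / 1.2 = 30.6 / 1.2 = 25.5 cmH2O·s/L.

25.5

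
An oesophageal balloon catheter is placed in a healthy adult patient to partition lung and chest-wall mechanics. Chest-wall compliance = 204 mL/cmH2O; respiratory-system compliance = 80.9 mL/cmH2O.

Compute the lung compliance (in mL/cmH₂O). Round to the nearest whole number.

1/CL = 1/Crs − 1/Ccw.
1/CL = 1/80.9 − 1/204 = 0.007459.
CL = 134.07 mL/cmH2O.

134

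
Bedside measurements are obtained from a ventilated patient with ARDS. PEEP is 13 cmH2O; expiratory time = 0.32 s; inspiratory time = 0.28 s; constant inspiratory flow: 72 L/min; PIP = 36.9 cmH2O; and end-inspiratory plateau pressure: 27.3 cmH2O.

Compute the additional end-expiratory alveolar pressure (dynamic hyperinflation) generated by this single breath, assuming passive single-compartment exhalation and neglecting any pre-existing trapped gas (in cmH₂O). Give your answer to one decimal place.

Flow: 72 L/min ÷ 60 = 1.2 L/s.
Vt = flow × Ti = 1.2 L/s × 0.28 s × 1000 mL/L = 336.0 mL.
R = (PIP − Pplat)/V̇ = (36.9 − 27.3) / 1.2 = 9.6/1.2 = 8.0 cmH2O·s/L.
C = Vt/(Pplat − PEEP) = 336.0 / (27.3 − 13) = 336.0/14.3 = 23.497 mL/cmH2O.
τ = R × C = 8.0 × 0.0235 L/cmH2O = 0.188 s.
Fraction remaining = e^(−Te/τ) = e^(−0.32/0.188) = 0.1823; trapped volume = 336.0 × 0.1823 = 61.253 mL.
Additional alveolar pressure from trapping ≈ V_trapped / C = 61.253 / 23.497 = 2.607 cmH2O.

2.6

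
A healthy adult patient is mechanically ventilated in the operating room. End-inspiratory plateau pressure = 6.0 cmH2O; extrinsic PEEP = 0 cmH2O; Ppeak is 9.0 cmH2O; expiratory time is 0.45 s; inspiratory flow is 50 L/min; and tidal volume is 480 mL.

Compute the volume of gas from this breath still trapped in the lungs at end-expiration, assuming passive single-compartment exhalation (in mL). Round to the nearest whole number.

Flow: 50 L/min ÷ 60 = 0.8333 L/s.
R = (PIP − Pplat)/V̇ = (9.0 − 6.0) / 0.8333 = 3.0/0.8333 = 3.6 cmH2O·s/L.
C = Vt/(Pplat − PEEP) = 480.0 / (6.0 − 0) = 480.0/6.0 = 80.0 mL/cmH2O.
τ = R × C = 3.6 × 0.08 L/cmH2O = 0.288 s.
Fraction remaining = e^(−Te/τ) = e^(−0.45/0.288) = 0.2096.
Trapped volume = 480.0 × 0.2096 = 100.61 mL.

101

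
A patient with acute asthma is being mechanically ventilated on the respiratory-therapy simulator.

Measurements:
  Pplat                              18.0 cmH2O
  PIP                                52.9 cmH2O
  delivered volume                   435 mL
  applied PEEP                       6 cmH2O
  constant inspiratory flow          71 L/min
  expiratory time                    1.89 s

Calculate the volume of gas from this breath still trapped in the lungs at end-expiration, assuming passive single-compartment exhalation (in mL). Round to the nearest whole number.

Flow: 71 L/min ÷ 60 = 1.1833 L/s.
R = (PIP − Pplat)/V̇ = (52.9 − 18.0) / 1.1833 = 34.9/1.1833 = 29.494 cmH2O·s/L.
C = Vt/(Pplat − PEEP) = 435.0 / (18.0 − 6) = 435.0/12.0 = 36.25 mL/cmH2O.
τ = R × C = 29.494 × 0.03625 L/cmH2O = 1.069 s.
Fraction remaining = e^(−Te/τ) = e^(−1.89/1.069) = 0.1707.
Trapped volume = 435.0 × 0.1707 = 74.255 mL.

74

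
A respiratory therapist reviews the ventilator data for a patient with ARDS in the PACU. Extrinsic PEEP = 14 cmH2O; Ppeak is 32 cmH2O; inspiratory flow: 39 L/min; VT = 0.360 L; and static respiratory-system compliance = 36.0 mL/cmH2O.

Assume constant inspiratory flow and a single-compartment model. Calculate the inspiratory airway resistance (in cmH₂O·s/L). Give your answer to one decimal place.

Flow: 39 L/min ÷ 60 = 0.65 L/s.
Equation of motion (constant flow): PIP = Vt/C + R·V̇ + PEEP.
R·V̇ = PIP − Vt/C − PEEP = 32 − 360/36.0 − 14 = 32 − 10.0 − 14 = 8.0 cmH2O.
R = 8.0 / 0.65 = 12.308 cmH2O·s/L.

12.3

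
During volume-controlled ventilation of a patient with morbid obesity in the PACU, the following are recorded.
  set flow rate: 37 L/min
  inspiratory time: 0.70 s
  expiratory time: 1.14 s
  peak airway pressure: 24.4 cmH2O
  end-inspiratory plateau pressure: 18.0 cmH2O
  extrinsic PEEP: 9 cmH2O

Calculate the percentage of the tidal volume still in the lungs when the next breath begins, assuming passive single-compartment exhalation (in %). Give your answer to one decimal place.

Flow: 37 L/min ÷ 60 = 0.6167 L/s.
Vt = flow × Ti = 0.6167 L/s × 0.70 s × 1000 mL/L = 431.69 mL.
R = (PIP − Pplat)/V̇ = (24.4 − 18.0) / 0.6167 = 6.4/0.6167 = 10.378 cmH2O·s/L.
C = Vt/(Pplat − PEEP) = 431.69 / (18.0 − 9) = 431.69/9.0 = 47.966 mL/cmH2O.
τ = R × C = 10.378 × 0.04797 L/cmH2O = 0.4978 s.
Fraction remaining at end-expiration = e^(−Te/τ) = e^(−1.14/0.4978) = 0.1013 → 10.13%.

10.1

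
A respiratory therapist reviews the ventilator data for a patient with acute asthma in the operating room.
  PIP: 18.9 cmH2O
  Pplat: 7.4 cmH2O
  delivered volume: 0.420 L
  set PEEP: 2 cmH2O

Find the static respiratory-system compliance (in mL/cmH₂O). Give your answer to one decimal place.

Cstat = Vt / (Pplat − PEEP) = 420 / (7.4 − 2) = 420 / 5.4 = 77.778 mL/cmH2O.

77.8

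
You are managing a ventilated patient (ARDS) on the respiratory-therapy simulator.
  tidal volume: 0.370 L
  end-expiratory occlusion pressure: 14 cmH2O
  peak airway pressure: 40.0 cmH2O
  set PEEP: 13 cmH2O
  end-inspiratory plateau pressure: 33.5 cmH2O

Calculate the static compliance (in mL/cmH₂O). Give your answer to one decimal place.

End-expiratory occlusion gives total PEEP = 14 cmH2O (intrinsic PEEP = 14 − 13 = 1). Use total PEEP for the elastic gradient.
Cstat = Vt / (Pplat − PEEPtotal) = 370 / (33.5 − 14) = 370 / 19.5 = 18.974 mL/cmH2O.

19.0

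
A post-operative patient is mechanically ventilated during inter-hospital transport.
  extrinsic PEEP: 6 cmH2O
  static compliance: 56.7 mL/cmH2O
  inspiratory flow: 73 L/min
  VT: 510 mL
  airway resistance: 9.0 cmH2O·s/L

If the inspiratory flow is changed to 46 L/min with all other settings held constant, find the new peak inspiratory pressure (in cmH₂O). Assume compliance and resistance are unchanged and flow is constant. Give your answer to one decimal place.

21.9

Flow: 73 L/min ÷ 60 = 1.2167 L/s.
New flow: 46 L/min ÷ 60 = 0.7667 L/s.
PIP = Vt/C + R·V̇ + PEEP (constant-flow equation of motion).
Only the resistive term changes: ΔPIP = R × ΔV̇ = 9.0 × (0.7667 − 1.2167) = 9.0 × -0.45 = -4.05 cmH2O.
Original PIP = 510/56.7 + 9.0×1.2167 + 6 = 25.945 cmH2O; new PIP = 25.945 + (-4.05) = 21.895 cmH2O.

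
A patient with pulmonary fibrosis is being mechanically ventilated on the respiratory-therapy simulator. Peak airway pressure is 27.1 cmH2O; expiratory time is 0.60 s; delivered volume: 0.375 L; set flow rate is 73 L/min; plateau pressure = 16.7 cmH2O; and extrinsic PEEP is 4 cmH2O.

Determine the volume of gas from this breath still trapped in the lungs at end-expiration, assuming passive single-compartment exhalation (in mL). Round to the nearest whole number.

35

Flow: 73 L/min ÷ 60 = 1.2167 L/s.
R = (PIP − Pplat)/V̇ = (27.1 − 16.7) / 1.2167 = 10.4/1.2167 = 8.548 cmH2O·s/L.
C = Vt/(Pplat − PEEP) = 375.0 / (16.7 − 4) = 375.0/12.7 = 29.528 mL/cmH2O.
τ = R × C = 8.548 × 0.02953 L/cmH2O = 0.2524 s.
Fraction remaining = e^(−Te/τ) = e^(−0.60/0.2524) = 0.09281.
Trapped volume = 375.0 × 0.09281 = 34.804 mL.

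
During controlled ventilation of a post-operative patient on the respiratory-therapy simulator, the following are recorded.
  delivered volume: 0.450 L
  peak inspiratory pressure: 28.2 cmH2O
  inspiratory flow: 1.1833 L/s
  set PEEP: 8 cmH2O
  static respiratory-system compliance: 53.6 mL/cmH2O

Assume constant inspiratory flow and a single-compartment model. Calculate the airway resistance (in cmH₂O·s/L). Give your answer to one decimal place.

Equation of motion (constant flow): PIP = Vt/C + R·V̇ + PEEP.
R·V̇ = PIP − Vt/C − PEEP = 28.2 − 450/53.6 − 8 = 28.2 − 8.396 − 8 = 11.804 cmH2O.
R = 11.804 / 1.1833 = 9.975 cmH2O·s/L.

10.0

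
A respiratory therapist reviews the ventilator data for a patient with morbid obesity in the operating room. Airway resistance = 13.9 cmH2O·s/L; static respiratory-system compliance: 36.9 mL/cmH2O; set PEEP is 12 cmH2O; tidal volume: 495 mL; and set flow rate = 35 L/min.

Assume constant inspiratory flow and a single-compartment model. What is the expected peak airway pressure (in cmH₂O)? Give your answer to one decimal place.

33.5

Flow: 35 L/min ÷ 60 = 0.5833 L/s.
Equation of motion (constant flow): PIP = Vt/C + R·V̇ + PEEP.
PIP = 495/36.9 + 13.9×0.5833 + 12 = 13.415 + 8.108 + 12 = 33.523 cmH2O.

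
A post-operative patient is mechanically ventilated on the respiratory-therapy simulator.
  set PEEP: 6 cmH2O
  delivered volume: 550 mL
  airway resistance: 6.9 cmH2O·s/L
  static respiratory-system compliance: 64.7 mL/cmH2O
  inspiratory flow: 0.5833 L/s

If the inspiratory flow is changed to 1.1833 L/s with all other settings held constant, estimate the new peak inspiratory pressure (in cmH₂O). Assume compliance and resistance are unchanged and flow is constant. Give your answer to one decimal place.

22.7

PIP = Vt/C + R·V̇ + PEEP (constant-flow equation of motion).
Only the resistive term changes: ΔPIP = R × ΔV̇ = 6.9 × (1.1833 − 0.5833) = 6.9 × 0.6 = 4.14 cmH2O.
Original PIP = 550/64.7 + 6.9×0.5833 + 6 = 18.526 cmH2O; new PIP = 18.526 + (4.14) = 22.666 cmH2O.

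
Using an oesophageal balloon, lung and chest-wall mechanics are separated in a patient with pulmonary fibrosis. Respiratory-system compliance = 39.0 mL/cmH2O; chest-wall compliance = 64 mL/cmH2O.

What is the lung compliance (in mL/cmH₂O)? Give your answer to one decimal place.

1/CL = 1/Crs − 1/Ccw.
1/CL = 1/39.0 − 1/64 = 0.01002.
CL = 99.8 mL/cmH2O.

99.8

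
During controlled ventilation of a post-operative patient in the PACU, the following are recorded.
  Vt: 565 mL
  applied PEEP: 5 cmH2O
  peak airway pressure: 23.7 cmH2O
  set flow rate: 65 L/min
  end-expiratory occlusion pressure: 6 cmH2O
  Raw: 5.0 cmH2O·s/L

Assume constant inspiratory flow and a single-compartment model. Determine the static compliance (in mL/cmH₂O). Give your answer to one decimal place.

Flow: 65 L/min ÷ 60 = 1.0833 L/s.
Total PEEP = 6 cmH2O (set 5 + intrinsic 1); this is the baseline alveolar pressure.
Equation of motion (constant flow): PIP = Vt/C + R·V̇ + PEEP.
Vt/C = PIP − R·V̇ − PEEP = 23.7 − 5.0×1.0833 − 6 = 23.7 − 5.417 − 6 = 12.283 cmH2O.
C = Vt / 12.283 = 565 / 12.283 = 45.999 mL/cmH2O.

46.0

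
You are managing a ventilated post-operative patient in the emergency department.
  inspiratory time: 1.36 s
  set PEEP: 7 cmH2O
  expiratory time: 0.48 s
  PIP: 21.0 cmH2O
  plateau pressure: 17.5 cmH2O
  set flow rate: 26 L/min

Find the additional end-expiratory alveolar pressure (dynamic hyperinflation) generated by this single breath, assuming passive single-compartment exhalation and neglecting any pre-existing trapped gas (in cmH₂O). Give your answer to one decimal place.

3.6

Flow: 26 L/min ÷ 60 = 0.4333 L/s.
Vt = flow × Ti = 0.4333 L/s × 1.36 s × 1000 mL/L = 589.29 mL.
R = (PIP − Pplat)/V̇ = (21.0 − 17.5) / 0.4333 = 3.5/0.4333 = 8.078 cmH2O·s/L.
C = Vt/(Pplat − PEEP) = 589.29 / (17.5 − 7) = 589.29/10.5 = 56.123 mL/cmH2O.
τ = R × C = 8.078 × 0.05612 L/cmH2O = 0.4533 s.
Fraction remaining = e^(−Te/τ) = e^(−0.48/0.4533) = 0.3468; trapped volume = 589.29 × 0.3468 = 204.37 mL.
Additional alveolar pressure from trapping ≈ V_trapped / C = 204.37 / 56.123 = 3.641 cmH2O.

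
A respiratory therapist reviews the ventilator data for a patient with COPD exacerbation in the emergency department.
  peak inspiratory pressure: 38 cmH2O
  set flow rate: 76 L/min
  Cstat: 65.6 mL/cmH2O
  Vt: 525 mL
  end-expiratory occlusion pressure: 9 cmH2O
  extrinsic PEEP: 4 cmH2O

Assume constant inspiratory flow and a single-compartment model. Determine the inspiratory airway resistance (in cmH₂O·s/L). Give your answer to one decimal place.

16.6

Flow: 76 L/min ÷ 60 = 1.2667 L/s.
Total PEEP = 9 cmH2O (set 4 + intrinsic 5); this is the baseline alveolar pressure.
Equation of motion (constant flow): PIP = Vt/C + R·V̇ + PEEP.
R·V̇ = PIP − Vt/C − PEEP = 38 − 525/65.6 − 9 = 38 − 8.003 − 9 = 20.997 cmH2O.
R = 20.997 / 1.2667 = 16.576 cmH2O·s/L.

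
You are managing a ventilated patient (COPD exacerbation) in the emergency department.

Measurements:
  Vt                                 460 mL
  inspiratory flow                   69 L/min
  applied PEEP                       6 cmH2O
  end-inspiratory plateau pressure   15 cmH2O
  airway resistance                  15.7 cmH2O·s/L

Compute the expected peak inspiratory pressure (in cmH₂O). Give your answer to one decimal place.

33.1

Flow: 69 L/min ÷ 60 = 1.15 L/s.
PIP = Pplat + Raw × flow = 15 + 15.7 × 1.15 = 15 + 18.055 = 33.055 cmH2O.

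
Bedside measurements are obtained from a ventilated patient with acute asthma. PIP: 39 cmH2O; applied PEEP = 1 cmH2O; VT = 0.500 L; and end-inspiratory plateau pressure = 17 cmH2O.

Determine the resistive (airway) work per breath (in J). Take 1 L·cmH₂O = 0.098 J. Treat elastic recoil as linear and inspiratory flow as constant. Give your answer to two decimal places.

With constant inspiratory flow the resistive pressure is constant at PIP − Pplat = 39 − 17 = 22.0 cmH2O, so resistive work = 22.0 × 0.500 = 11.0 L·cmH2O.
× 0.098 J/(L·cmH2O) → 1.078 J.

1.08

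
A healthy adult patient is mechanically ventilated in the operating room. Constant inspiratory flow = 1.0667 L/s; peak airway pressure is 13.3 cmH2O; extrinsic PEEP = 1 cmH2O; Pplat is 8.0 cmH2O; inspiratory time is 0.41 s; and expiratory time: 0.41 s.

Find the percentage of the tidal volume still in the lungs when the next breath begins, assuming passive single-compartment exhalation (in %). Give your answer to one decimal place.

Vt = flow × Ti = 1.0667 L/s × 0.41 s × 1000 mL/L = 437.35 mL.
R = (PIP − Pplat)/V̇ = (13.3 − 8.0) / 1.0667 = 5.3/1.0667 = 4.969 cmH2O·s/L.
C = Vt/(Pplat − PEEP) = 437.35 / (8.0 − 1) = 437.35/7.0 = 62.479 mL/cmH2O.
τ = R × C = 4.969 × 0.06248 L/cmH2O = 0.3105 s.
Fraction remaining at end-expiration = e^(−Te/τ) = e^(−0.41/0.3105) = 0.267 → 26.7%.

26.7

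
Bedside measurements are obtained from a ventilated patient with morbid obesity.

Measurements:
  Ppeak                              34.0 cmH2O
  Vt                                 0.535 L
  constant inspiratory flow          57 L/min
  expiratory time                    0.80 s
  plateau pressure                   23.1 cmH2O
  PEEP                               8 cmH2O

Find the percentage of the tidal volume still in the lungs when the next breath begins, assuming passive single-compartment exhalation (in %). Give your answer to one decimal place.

Flow: 57 L/min ÷ 60 = 0.95 L/s.
R = (PIP − Pplat)/V̇ = (34.0 − 23.1) / 0.95 = 10.9/0.95 = 11.474 cmH2O·s/L.
C = Vt/(Pplat − PEEP) = 535.0 / (23.1 − 8) = 535.0/15.1 = 35.43 mL/cmH2O.
τ = R × C = 11.474 × 0.03543 L/cmH2O = 0.4065 s.
Fraction remaining at end-expiration = e^(−Te/τ) = e^(−0.80/0.4065) = 0.1397 → 13.97%.

14.0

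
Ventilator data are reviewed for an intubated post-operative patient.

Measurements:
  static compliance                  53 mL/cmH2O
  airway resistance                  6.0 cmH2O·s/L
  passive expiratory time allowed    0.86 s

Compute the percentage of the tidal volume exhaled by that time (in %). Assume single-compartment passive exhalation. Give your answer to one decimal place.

τ = R × C = 6.0 × 53 mL/cmH2O = 6.0 × 0.053 L/cmH2O = 0.318 s.
Passive exhalation: V(t)/V₀ = e^(−t/τ) = e^(−0.86/0.318) = 0.06691.
Fraction exhaled = 1 − 0.06691 = 0.9331 → 93.31%.

93.3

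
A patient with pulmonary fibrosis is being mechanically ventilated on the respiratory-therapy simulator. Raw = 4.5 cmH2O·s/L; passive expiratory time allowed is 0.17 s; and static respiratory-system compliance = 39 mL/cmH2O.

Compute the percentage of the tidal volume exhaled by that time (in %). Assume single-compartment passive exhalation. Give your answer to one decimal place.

62.0

τ = R × C = 4.5 × 39 mL/cmH2O = 4.5 × 0.039 L/cmH2O = 0.1755 s.
Passive exhalation: V(t)/V₀ = e^(−t/τ) = e^(−0.17/0.1755) = 0.3796.
Fraction exhaled = 1 − 0.3796 = 0.6204 → 62.04%.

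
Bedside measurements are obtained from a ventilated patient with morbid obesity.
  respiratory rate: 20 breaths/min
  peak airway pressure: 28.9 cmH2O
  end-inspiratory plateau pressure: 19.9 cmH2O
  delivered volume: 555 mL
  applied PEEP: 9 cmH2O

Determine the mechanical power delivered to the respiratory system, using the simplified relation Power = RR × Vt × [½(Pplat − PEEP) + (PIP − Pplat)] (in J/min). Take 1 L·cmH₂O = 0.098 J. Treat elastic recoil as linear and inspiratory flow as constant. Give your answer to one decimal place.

Per-breath work = Vt × [½(Pplat−PEEP) + (PIP−Pplat)] = 0.555 × [0.5×10.9 + 9.0] = 0.555 × 14.45 = 8.02 L·cmH2O.
Power = 20 × 8.02 = 160.4 L·cmH2O/min.
× 0.098 J/(L·cmH2O) → 15.719 J/min.

15.7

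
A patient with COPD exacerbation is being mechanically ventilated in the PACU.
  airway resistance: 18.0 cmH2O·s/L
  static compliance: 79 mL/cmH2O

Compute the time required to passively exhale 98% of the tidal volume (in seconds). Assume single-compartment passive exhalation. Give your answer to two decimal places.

τ = R × C = 18.0 × 79 mL/cmH2O = 18.0 × 0.079 L/cmH2O = 1.422 s.
Exhaled fraction f = 1 − e^(−t/τ) → t = −τ·ln(1 − f) = −1.422·ln(0.02) = 5.563 s.

5.56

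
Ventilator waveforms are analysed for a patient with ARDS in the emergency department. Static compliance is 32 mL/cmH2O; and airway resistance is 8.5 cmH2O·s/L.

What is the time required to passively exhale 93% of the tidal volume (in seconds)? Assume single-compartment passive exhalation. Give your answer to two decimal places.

τ = R × C = 8.5 × 32 mL/cmH2O = 8.5 × 0.032 L/cmH2O = 0.272 s.
Exhaled fraction f = 1 − e^(−t/τ) → t = −τ·ln(1 − f) = −0.272·ln(0.07) = 0.7233 s.

0.72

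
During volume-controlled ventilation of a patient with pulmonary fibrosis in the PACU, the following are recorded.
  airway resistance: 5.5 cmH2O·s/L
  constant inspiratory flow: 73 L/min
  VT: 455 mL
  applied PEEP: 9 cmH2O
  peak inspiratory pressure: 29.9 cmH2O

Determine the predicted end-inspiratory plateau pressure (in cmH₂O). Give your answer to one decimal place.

Flow: 73 L/min ÷ 60 = 1.2167 L/s.
Pplat = PIP − Raw × flow = 29.9 − 5.5 × 1.2167 = 29.9 − 6.692 = 23.208 cmH2O.

23.2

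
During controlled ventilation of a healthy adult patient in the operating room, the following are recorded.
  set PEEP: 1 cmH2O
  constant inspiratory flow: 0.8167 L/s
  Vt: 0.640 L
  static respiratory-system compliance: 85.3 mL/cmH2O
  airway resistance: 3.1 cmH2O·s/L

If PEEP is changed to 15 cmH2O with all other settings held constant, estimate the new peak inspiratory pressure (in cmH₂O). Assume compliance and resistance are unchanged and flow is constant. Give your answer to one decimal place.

PIP = Vt/C + R·V̇ + PEEP (constant-flow equation of motion).
Only the baseline term changes: ΔPIP = ΔPEEP = 15 − 1 = 14.0 cmH2O.
Original PIP = 640/85.3 + 3.1×0.8167 + 1 = 11.035 cmH2O; new PIP = 11.035 + (14.0) = 25.035 cmH2O.

25.0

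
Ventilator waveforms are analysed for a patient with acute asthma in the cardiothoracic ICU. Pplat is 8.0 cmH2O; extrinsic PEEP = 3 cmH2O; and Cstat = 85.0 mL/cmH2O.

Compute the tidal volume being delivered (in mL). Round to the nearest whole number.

425

Vt = Cstat × (Pplat − PEEP) = 85.0 × (8.0 − 3) = 85.0 × 5.0 = 425.0 mL.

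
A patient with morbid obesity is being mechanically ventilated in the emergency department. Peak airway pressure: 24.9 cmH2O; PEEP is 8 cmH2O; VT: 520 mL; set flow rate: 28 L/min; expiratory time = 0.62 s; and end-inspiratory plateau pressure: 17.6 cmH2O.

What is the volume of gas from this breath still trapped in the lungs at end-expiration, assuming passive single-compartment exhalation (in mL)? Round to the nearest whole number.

Flow: 28 L/min ÷ 60 = 0.4667 L/s.
R = (PIP − Pplat)/V̇ = (24.9 − 17.6) / 0.4667 = 7.3/0.4667 = 15.642 cmH2O·s/L.
C = Vt/(Pplat − PEEP) = 520.0 / (17.6 − 8) = 520.0/9.6 = 54.167 mL/cmH2O.
τ = R × C = 15.642 × 0.05417 L/cmH2O = 0.8473 s.
Fraction remaining = e^(−Te/τ) = e^(−0.62/0.8473) = 0.4811.
Trapped volume = 520.0 × 0.4811 = 250.17 mL.

250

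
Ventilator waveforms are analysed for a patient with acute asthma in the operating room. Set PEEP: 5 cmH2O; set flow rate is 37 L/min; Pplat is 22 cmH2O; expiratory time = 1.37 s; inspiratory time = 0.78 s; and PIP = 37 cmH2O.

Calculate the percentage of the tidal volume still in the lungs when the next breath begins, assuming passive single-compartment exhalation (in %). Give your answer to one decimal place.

Flow: 37 L/min ÷ 60 = 0.6167 L/s.
Vt = flow × Ti = 0.6167 L/s × 0.78 s × 1000 mL/L = 481.03 mL.
R = (PIP − Pplat)/V̇ = (37 − 22) / 0.6167 = 15.0/0.6167 = 24.323 cmH2O·s/L.
C = Vt/(Pplat − PEEP) = 481.03 / (22 − 5) = 481.03/17.0 = 28.296 mL/cmH2O.
τ = R × C = 24.323 × 0.0283 L/cmH2O = 0.6883 s.
Fraction remaining at end-expiration = e^(−Te/τ) = e^(−1.37/0.6883) = 0.1366 → 13.66%.

13.7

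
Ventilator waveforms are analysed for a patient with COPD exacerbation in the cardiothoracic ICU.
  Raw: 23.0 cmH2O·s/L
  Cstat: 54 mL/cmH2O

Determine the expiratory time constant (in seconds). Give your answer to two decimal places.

τ = R × C = 23.0 × 54 mL/cmH2O = 23.0 × 0.054 L/cmH2O = 1.242 s.

1.24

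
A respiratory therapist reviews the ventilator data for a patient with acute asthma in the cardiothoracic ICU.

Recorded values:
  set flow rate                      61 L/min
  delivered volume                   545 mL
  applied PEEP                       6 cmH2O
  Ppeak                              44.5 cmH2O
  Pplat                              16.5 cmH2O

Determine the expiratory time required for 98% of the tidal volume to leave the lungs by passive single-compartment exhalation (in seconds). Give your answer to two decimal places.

Flow: 61 L/min ÷ 60 = 1.0167 L/s.
R = (PIP − Pplat)/V̇ = (44.5 − 16.5) / 1.0167 = 28.0/1.0167 = 27.54 cmH2O·s/L.
C = Vt/(Pplat − PEEP) = 545.0 / (16.5 − 6) = 545.0/10.5 = 51.905 mL/cmH2O.
τ = R × C = 27.54 × 0.05191 L/cmH2O = 1.43 s.
t = −τ·ln(1 − 0.98) = −1.43·ln(0.02) = 5.594 s.

5.59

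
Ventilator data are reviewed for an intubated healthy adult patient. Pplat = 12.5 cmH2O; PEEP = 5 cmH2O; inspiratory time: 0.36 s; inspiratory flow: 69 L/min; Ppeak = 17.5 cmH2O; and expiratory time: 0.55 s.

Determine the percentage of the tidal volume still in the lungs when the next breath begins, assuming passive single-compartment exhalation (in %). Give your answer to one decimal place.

Flow: 69 L/min ÷ 60 = 1.15 L/s.
Vt = flow × Ti = 1.15 L/s × 0.36 s × 1000 mL/L = 414.0 mL.
R = (PIP − Pplat)/V̇ = (17.5 − 12.5) / 1.15 = 5.0/1.15 = 4.348 cmH2O·s/L.
C = Vt/(Pplat − PEEP) = 414.0 / (12.5 − 5) = 414.0/7.5 = 55.2 mL/cmH2O.
τ = R × C = 4.348 × 0.0552 L/cmH2O = 0.24 s.
Fraction remaining at end-expiration = e^(−Te/τ) = e^(−0.55/0.24) = 0.1011 → 10.11%.

10.1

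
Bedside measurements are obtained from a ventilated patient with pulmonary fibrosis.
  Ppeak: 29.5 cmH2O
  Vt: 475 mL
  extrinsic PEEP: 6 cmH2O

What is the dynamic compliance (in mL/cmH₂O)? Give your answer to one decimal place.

Dynamic compliance = Vt / (PIP − PEEP) = 475 / (29.5 − 6) = 475 / 23.5 = 20.213 mL/cmH2O.

20.2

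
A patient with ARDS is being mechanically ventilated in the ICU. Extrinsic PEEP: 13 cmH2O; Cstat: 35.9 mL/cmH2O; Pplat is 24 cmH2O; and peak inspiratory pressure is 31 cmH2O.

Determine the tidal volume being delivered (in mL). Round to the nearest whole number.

395

Vt = Cstat × (Pplat − PEEP) = 35.9 × (24 − 13) = 35.9 × 11.0 = 394.9 mL.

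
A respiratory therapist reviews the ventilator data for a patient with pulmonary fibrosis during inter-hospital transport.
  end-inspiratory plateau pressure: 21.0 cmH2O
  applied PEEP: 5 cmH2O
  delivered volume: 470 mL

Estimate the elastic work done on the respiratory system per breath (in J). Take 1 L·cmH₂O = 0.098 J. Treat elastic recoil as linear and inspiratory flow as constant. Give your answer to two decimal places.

0.37

Elastic work ≈ ½ × (Pplat − PEEP) × Vt = 0.5 × (21.0 − 5) × 0.470 L = 0.5 × 16.0 × 0.470 = 3.76 L·cmH2O.
× 0.098 J/(L·cmH2O) → 0.3685 J.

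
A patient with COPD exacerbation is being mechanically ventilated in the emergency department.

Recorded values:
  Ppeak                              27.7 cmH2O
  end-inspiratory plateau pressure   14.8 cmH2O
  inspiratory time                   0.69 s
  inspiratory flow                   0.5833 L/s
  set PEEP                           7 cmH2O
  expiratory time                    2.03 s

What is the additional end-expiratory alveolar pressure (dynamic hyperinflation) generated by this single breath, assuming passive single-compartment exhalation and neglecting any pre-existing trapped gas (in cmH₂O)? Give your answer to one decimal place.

1.3

Vt = flow × Ti = 0.5833 L/s × 0.69 s × 1000 mL/L = 402.48 mL.
R = (PIP − Pplat)/V̇ = (27.7 − 14.8) / 0.5833 = 12.9/0.5833 = 22.116 cmH2O·s/L.
C = Vt/(Pplat − PEEP) = 402.48 / (14.8 − 7) = 402.48/7.8 = 51.6 mL/cmH2O.
τ = R × C = 22.116 × 0.0516 L/cmH2O = 1.141 s.
Fraction remaining = e^(−Te/τ) = e^(−2.03/1.141) = 0.1688; trapped volume = 402.48 × 0.1688 = 67.939 mL.
Additional alveolar pressure from trapping ≈ V_trapped / C = 67.939 / 51.6 = 1.317 cmH2O.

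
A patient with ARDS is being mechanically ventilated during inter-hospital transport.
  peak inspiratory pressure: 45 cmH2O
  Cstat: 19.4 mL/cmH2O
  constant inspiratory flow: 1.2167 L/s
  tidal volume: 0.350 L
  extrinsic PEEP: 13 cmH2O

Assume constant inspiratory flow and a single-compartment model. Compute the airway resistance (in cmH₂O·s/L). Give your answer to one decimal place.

11.5

Equation of motion (constant flow): PIP = Vt/C + R·V̇ + PEEP.
R·V̇ = PIP − Vt/C − PEEP = 45 − 350/19.4 − 13 = 45 − 18.041 − 13 = 13.959 cmH2O.
R = 13.959 / 1.2167 = 11.473 cmH2O·s/L.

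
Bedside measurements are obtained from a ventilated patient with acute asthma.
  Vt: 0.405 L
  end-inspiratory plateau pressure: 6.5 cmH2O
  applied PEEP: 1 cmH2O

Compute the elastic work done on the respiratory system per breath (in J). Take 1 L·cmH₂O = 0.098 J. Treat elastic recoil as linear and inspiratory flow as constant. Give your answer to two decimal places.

0.11

Elastic work ≈ ½ × (Pplat − PEEP) × Vt = 0.5 × (6.5 − 1) × 0.405 L = 0.5 × 5.5 × 0.405 = 1.114 L·cmH2O.
× 0.098 J/(L·cmH2O) → 0.1092 J.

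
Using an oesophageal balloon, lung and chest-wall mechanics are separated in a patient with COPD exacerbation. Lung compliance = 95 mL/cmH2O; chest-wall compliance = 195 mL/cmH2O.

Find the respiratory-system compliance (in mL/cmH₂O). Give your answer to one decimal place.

63.9

Lung and chest wall are elastances in series: 1/Crs = 1/CL + 1/Ccw.
1/Crs = 1/95 + 1/195 = 0.01565.
Crs = 63.898 mL/cmH2O.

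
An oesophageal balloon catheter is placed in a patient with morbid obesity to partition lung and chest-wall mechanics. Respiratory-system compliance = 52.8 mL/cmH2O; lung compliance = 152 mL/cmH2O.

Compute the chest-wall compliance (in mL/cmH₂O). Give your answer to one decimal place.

1/Ccw = 1/Crs − 1/CL.
1/Ccw = 1/52.8 − 1/152 = 0.01236.
Ccw = 80.906 mL/cmH2O.

80.9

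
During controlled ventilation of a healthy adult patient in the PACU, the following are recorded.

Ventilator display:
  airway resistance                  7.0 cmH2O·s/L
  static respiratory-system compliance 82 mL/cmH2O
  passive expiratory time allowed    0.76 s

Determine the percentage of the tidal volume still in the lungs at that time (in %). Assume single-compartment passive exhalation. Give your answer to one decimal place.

26.6

τ = R × C = 7.0 × 82 mL/cmH2O = 7.0 × 0.082 L/cmH2O = 0.574 s.
Passive exhalation: V(t)/V₀ = e^(−t/τ) = e^(−0.76/0.574) = 0.2661.
Fraction remaining = 0.2661 → 26.61%.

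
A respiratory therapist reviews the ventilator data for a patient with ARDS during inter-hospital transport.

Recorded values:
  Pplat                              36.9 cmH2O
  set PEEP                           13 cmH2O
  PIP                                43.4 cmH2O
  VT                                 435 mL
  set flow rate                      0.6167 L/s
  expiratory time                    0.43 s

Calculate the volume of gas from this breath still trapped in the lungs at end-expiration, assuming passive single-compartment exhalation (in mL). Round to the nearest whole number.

R = (PIP − Pplat)/V̇ = (43.4 − 36.9) / 0.6167 = 6.5/0.6167 = 10.54 cmH2O·s/L.
C = Vt/(Pplat − PEEP) = 435.0 / (36.9 − 13) = 435.0/23.9 = 18.201 mL/cmH2O.
τ = R × C = 10.54 × 0.0182 L/cmH2O = 0.1918 s.
Fraction remaining = e^(−Te/τ) = e^(−0.43/0.1918) = 0.1063.
Trapped volume = 435.0 × 0.1063 = 46.241 mL.

46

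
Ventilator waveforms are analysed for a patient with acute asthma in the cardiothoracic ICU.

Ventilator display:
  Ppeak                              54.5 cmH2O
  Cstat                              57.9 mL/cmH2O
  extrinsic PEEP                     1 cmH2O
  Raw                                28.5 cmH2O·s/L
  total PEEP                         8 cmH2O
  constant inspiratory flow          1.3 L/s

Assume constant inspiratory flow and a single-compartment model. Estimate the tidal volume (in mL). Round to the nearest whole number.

547

Total PEEP = 8 cmH2O (set 1 + intrinsic 7); this is the baseline alveolar pressure.
Equation of motion (constant flow): PIP = Vt/C + R·V̇ + PEEP.
Vt/C = PIP − R·V̇ − PEEP = 54.5 − 37.05 − 8 = 9.45 cmH2O.
Vt = C × 9.45 = 57.9 × 9.45 = 547.16 mL.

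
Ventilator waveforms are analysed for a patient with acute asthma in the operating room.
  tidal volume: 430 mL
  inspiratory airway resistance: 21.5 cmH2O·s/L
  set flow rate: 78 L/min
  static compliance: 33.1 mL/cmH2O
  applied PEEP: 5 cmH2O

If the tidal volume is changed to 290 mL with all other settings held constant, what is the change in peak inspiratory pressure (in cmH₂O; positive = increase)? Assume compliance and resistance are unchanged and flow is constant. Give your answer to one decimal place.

PIP = Vt/C + R·V̇ + PEEP (constant-flow equation of motion).
Only the elastic term changes: ΔPIP = ΔVt / C = (290 − 430) / 33.1 = -4.23 cmH2O.

-4.2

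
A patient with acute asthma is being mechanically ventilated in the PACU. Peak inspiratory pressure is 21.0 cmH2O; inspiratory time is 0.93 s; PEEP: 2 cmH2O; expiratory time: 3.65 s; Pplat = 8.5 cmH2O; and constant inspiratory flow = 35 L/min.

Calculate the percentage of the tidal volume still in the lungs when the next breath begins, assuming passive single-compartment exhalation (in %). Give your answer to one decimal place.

13.0

Flow: 35 L/min ÷ 60 = 0.5833 L/s.
Vt = flow × Ti = 0.5833 L/s × 0.93 s × 1000 mL/L = 542.47 mL.
R = (PIP − Pplat)/V̇ = (21.0 − 8.5) / 0.5833 = 12.5/0.5833 = 21.43 cmH2O·s/L.
C = Vt/(Pplat − PEEP) = 542.47 / (8.5 − 2) = 542.47/6.5 = 83.457 mL/cmH2O.
τ = R × C = 21.43 × 0.08346 L/cmH2O = 1.789 s.
Fraction remaining at end-expiration = e^(−Te/τ) = e^(−3.65/1.789) = 0.13 → 13.0%.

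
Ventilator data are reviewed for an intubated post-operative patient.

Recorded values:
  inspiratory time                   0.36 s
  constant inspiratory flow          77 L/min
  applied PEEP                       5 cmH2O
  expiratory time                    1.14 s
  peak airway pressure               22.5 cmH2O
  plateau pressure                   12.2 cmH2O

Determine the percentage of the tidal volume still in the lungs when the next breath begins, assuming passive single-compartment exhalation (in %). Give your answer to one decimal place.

10.9

Flow: 77 L/min ÷ 60 = 1.2833 L/s.
Vt = flow × Ti = 1.2833 L/s × 0.36 s × 1000 mL/L = 461.99 mL.
R = (PIP − Pplat)/V̇ = (22.5 − 12.2) / 1.2833 = 10.3/1.2833 = 8.026 cmH2O·s/L.
C = Vt/(Pplat − PEEP) = 461.99 / (12.2 − 5) = 461.99/7.2 = 64.165 mL/cmH2O.
τ = R × C = 8.026 × 0.06417 L/cmH2O = 0.515 s.
Fraction remaining at end-expiration = e^(−Te/τ) = e^(−1.14/0.515) = 0.1093 → 10.93%.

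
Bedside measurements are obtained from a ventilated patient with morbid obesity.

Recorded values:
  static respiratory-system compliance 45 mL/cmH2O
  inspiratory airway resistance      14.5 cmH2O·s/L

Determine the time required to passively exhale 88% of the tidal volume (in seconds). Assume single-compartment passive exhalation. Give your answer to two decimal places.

τ = R × C = 14.5 × 45 mL/cmH2O = 14.5 × 0.045 L/cmH2O = 0.6525 s.
Exhaled fraction f = 1 − e^(−t/τ) → t = −τ·ln(1 − f) = −0.6525·ln(0.12) = 1.383 s.

1.38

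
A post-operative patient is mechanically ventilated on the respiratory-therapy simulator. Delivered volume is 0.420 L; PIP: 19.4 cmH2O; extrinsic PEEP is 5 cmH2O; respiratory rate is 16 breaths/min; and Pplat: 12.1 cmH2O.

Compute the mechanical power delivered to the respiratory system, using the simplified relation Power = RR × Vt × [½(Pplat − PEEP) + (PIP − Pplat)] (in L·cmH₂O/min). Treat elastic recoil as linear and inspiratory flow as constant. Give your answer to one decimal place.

72.9

Per-breath work = Vt × [½(Pplat−PEEP) + (PIP−Pplat)] = 0.420 × [0.5×7.1 + 7.3] = 0.420 × 10.85 = 4.557 L·cmH2O.
Power = 16 × 4.557 = 72.912 L·cmH2O/min.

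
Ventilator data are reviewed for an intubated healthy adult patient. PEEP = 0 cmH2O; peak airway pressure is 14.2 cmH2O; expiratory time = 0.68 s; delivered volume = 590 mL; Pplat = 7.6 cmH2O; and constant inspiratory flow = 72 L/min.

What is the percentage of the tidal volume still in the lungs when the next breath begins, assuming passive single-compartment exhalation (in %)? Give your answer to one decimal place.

20.3

Flow: 72 L/min ÷ 60 = 1.2 L/s.
R = (PIP − Pplat)/V̇ = (14.2 − 7.6) / 1.2 = 6.6/1.2 = 5.5 cmH2O·s/L.
C = Vt/(Pplat − PEEP) = 590.0 / (7.6 − 0) = 590.0/7.6 = 77.632 mL/cmH2O.
τ = R × C = 5.5 × 0.07763 L/cmH2O = 0.427 s.
Fraction remaining at end-expiration = e^(−Te/τ) = e^(−0.68/0.427) = 0.2034 → 20.34%.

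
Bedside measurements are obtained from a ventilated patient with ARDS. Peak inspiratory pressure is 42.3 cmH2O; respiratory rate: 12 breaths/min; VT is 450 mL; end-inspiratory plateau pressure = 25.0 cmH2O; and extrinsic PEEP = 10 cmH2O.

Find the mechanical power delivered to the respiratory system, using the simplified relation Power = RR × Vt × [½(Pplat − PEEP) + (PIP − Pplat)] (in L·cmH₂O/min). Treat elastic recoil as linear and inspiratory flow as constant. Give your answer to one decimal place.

133.9

Per-breath work = Vt × [½(Pplat−PEEP) + (PIP−Pplat)] = 0.450 × [0.5×15.0 + 17.3] = 0.450 × 24.8 = 11.16 L·cmH2O.
Power = 12 × 11.16 = 133.92 L·cmH2O/min.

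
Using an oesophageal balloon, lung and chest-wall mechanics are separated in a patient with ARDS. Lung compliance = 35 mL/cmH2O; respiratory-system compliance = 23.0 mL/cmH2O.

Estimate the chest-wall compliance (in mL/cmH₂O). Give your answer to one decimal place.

67.1

1/Ccw = 1/Crs − 1/CL.
1/Ccw = 1/23.0 − 1/35 = 0.01491.
Ccw = 67.069 mL/cmH2O.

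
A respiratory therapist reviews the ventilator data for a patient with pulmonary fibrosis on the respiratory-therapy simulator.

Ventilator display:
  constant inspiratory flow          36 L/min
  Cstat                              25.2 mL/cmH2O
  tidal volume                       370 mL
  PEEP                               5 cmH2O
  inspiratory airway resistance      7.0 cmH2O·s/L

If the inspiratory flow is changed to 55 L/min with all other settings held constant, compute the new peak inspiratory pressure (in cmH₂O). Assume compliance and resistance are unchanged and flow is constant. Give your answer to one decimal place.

Flow: 36 L/min ÷ 60 = 0.6 L/s.
New flow: 55 L/min ÷ 60 = 0.9167 L/s.
PIP = Vt/C + R·V̇ + PEEP (constant-flow equation of motion).
Only the resistive term changes: ΔPIP = R × ΔV̇ = 7.0 × (0.9167 − 0.6) = 7.0 × 0.3167 = 2.217 cmH2O.
Original PIP = 370/25.2 + 7.0×0.6 + 5 = 23.883 cmH2O; new PIP = 23.883 + (2.217) = 26.1 cmH2O.

26.1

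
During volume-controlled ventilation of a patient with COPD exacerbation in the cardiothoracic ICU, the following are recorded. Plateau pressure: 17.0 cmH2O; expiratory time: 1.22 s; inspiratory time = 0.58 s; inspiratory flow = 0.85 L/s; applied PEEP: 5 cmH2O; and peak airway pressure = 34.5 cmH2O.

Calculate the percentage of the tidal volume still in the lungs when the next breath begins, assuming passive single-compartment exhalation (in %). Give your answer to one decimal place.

Vt = flow × Ti = 0.85 L/s × 0.58 s × 1000 mL/L = 493.0 mL.
R = (PIP − Pplat)/V̇ = (34.5 − 17.0) / 0.85 = 17.5/0.85 = 20.588 cmH2O·s/L.
C = Vt/(Pplat − PEEP) = 493.0 / (17.0 − 5) = 493.0/12.0 = 41.083 mL/cmH2O.
τ = R × C = 20.588 × 0.04108 L/cmH2O = 0.8458 s.
Fraction remaining at end-expiration = e^(−Te/τ) = e^(−1.22/0.8458) = 0.2364 → 23.64%.

23.6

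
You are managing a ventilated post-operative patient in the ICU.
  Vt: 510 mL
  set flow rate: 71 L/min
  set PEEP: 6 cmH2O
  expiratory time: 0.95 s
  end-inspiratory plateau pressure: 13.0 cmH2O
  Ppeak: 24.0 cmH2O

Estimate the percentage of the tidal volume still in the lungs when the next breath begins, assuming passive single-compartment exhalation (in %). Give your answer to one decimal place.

24.6

Flow: 71 L/min ÷ 60 = 1.1833 L/s.
R = (PIP − Pplat)/V̇ = (24.0 − 13.0) / 1.1833 = 11.0/1.1833 = 9.296 cmH2O·s/L.
C = Vt/(Pplat − PEEP) = 510.0 / (13.0 − 6) = 510.0/7.0 = 72.857 mL/cmH2O.
τ = R × C = 9.296 × 0.07286 L/cmH2O = 0.6773 s.
Fraction remaining at end-expiration = e^(−Te/τ) = e^(−0.95/0.6773) = 0.2459 → 24.59%.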